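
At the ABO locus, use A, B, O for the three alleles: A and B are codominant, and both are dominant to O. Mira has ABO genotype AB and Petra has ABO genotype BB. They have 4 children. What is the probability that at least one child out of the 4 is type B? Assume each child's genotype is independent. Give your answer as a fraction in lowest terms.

15/16

ABO cross AB × BB → 1/2 B, 1/2 AB.
So P(type B) = 1/2 per child.
P(none) = (1/2)^4 = 1/16; P(at least one) = 1 − 1/16 = 15/16.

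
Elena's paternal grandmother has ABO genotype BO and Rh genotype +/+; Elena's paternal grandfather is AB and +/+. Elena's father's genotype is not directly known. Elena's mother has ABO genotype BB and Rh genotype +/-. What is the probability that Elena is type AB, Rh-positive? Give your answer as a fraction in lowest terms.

Elena's father's ABO genotype from BO × AB: 1/4 AB, 1/4 AO, 1/4 BB, 1/4 BO.
Crossing each possibility with the mother BB and summing P(type AB): 1/4·1/2 + 1/4·1/2 + 1/4·0 + 1/4·0 = 1/4.
Similarly for Rh via the father's Rh distribution: P(Rh+) = 1.
Independent loci: 1/4 × 1 = 1/4.

1/4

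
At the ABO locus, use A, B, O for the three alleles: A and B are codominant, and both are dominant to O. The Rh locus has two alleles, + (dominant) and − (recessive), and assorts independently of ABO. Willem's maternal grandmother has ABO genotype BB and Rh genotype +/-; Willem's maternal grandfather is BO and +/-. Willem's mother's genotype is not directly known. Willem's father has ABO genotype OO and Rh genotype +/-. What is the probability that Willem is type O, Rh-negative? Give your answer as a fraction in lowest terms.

1/16

Willem's mother's ABO genotype from BB × BO: 1/2 BB, 1/2 BO.
Crossing each possibility with the father OO and summing P(type O): 1/2·0 + 1/2·1/2 = 1/4.
Similarly for Rh via the mother's Rh distribution: P(Rh-) = 1/4.
Independent loci: 1/4 × 1/4 = 1/16.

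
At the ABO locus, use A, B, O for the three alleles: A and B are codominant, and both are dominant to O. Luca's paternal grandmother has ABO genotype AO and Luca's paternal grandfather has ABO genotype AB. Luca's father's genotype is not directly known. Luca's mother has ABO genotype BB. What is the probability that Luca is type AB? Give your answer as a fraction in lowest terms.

Luca's father's ABO genotype from AO × AB: 1/4 AA, 1/4 AB, 1/4 AO, 1/4 BO.
Crossing each possibility with the mother BB and summing P(type AB): 1/4·1 + 1/4·1/2 + 1/4·1/2 + 1/4·0 = 1/2.

1/2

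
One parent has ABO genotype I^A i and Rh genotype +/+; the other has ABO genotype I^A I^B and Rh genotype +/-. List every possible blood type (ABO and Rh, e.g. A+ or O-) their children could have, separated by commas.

A+, B+, AB+

Gametes from I^A i × I^A I^B give offspring ABO genotypes I^A I^A, I^A I^B, I^A i, I^B i, i.e. phenotypes A, B, AB.
Rh cross +/+ × +/- → phenotypes Rh+.
Combining independently: A+, B+, AB+.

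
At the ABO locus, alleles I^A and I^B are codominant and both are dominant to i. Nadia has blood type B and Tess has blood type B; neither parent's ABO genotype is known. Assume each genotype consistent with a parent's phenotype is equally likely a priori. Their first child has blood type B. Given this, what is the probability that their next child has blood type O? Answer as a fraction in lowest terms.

Possible genotypes: Nadia ∈ {I^B I^B, I^B i}; Tess ∈ {I^B I^B, I^B i}.
Weight each parental genotype pair by prior × P(type-B child):
  I^B I^B × I^B I^B: posterior weight 4/15; P(next child type O) = 0.
  I^B I^B × I^B i: posterior weight 4/15; P(next child type O) = 0.
  I^B i × I^B I^B: posterior weight 4/15; P(next child type O) = 0.
  I^B i × I^B i: posterior weight 1/5; P(next child type O) = 1/4.
Weighted sum = 1/20.

1/20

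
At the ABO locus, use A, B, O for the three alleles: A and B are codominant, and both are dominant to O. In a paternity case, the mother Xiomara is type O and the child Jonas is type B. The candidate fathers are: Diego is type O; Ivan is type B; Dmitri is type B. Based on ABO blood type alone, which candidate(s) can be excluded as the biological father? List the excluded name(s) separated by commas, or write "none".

Diego

A candidate is excluded only if no genotype consistent with his phenotype could produce a type B child with a type O mother.
Diego (type O): no genotype consistent with that phenotype can produce a type-B child with a type-O mother.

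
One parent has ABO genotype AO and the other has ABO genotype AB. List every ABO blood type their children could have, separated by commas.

Gametes from AO × AB give offspring ABO genotypes AA, AB, AO, BO, i.e. phenotypes A, B, AB.

A, B, AB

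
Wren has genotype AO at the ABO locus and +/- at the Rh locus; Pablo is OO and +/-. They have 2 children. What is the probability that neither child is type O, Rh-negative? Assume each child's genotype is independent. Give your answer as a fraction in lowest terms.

ABO cross AO × OO → 1/2 O, 1/2 A.
Rh cross +/- × +/- → 3/4 Rh+, 1/4 Rh-; so P(type O, Rh-negative) = 1/2 × 1/4 = 1/8 per child.
P(not type O, Rh-negative) = 7/8 for one child; (7/8)^2 = 49/64.

49/64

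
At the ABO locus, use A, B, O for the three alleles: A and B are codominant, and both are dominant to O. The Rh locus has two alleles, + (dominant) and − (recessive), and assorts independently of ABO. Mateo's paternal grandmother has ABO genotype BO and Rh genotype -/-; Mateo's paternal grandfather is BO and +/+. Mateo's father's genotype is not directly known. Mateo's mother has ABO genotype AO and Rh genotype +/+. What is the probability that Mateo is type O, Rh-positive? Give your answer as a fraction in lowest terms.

Mateo's father's ABO genotype from BO × BO: 1/4 BB, 1/2 BO, 1/4 OO.
Crossing each possibility with the mother AO and summing P(type O): 1/4·0 + 1/2·1/4 + 1/4·1/2 = 1/4.
Similarly for Rh via the father's Rh distribution: P(Rh+) = 1.
Independent loci: 1/4 × 1 = 1/4.

1/4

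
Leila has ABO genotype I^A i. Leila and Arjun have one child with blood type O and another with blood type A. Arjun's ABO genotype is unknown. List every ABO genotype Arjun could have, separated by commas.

I^A i, I^B i, i i

For each candidate genotype of Arjun, check whether crossing it with I^A i can produce every observed child phenotype.
  I^A I^A → possible child types {A} ✗
  I^A I^B → possible child types {A, B, AB} ✗
  I^A i → possible child types {O, A} ✓
  I^B I^B → possible child types {B, AB} ✗
  I^B i → possible child types {O, A, B, AB} ✓
  i i → possible child types {O, A} ✓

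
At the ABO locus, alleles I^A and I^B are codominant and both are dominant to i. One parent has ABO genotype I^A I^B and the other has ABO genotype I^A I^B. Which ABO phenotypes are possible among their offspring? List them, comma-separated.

Gametes from I^A I^B × I^A I^B give offspring ABO genotypes I^A I^A, I^A I^B, I^B I^B, i.e. phenotypes A, B, AB.

A, B, AB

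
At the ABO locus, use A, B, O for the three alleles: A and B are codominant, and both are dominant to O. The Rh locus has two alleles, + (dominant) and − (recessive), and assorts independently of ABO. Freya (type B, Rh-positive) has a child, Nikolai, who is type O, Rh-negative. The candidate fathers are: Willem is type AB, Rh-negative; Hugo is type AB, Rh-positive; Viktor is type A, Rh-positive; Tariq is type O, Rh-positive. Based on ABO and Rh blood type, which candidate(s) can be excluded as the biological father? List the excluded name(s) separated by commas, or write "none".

Willem, Hugo

A candidate is excluded only if no genotype consistent with his phenotype could produce a type O, Rh-negative child with a type B, Rh-positive mother.
Willem (type AB, Rh-): no genotype consistent with that phenotype can produce a type-O Rh- child with a type-B mother.
Hugo (type AB, Rh+): no genotype consistent with that phenotype can produce a type-O Rh- child with a type-B mother.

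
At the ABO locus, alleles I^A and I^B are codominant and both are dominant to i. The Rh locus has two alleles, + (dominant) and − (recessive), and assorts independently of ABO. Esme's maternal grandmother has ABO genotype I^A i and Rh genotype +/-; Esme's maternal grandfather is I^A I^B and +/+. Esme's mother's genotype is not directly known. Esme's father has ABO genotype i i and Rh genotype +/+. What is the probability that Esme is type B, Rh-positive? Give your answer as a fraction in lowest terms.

1/4

Esme's mother's ABO genotype from I^A i × I^A I^B: 1/4 I^A I^A, 1/4 I^A I^B, 1/4 I^A i, 1/4 I^B i.
Crossing each possibility with the father i i and summing P(type B): 1/4·0 + 1/4·1/2 + 1/4·0 + 1/4·1/2 = 1/4.
Similarly for Rh via the mother's Rh distribution: P(Rh+) = 1.
Independent loci: 1/4 × 1 = 1/4.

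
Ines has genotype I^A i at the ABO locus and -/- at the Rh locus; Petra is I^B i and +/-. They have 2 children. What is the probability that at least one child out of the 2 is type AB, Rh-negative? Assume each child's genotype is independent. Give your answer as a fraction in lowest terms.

15/64

ABO cross I^A i × I^B i → 1/4 O, 1/4 A, 1/4 B, 1/4 AB.
Rh cross -/- × +/- → 1/2 Rh+, 1/2 Rh-; so P(type AB, Rh-negative) = 1/4 × 1/2 = 1/8 per child.
P(none) = (7/8)^2 = 49/64; P(at least one) = 1 − 49/64 = 15/64.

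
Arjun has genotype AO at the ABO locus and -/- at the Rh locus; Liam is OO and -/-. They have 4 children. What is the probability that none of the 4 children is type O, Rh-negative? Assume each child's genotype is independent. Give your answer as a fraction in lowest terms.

1/16

ABO cross AO × OO → 1/2 O, 1/2 A.
Rh cross -/- × -/- → 1 Rh-; so P(type O, Rh-negative) = 1/2 × 1 = 1/2 per child.
P(not type O, Rh-negative) = 1/2 for one child; (1/2)^4 = 1/16.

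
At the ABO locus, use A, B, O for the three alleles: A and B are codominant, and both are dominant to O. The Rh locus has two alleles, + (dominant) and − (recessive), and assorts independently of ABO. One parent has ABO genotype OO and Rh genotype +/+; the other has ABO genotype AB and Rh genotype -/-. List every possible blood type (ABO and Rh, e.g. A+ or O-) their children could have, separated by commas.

A+, B+

Gametes from OO × AB give offspring ABO genotypes AO, BO, i.e. phenotypes A, B.
Rh cross +/+ × -/- → phenotypes Rh+.
Combining independently: A+, B+.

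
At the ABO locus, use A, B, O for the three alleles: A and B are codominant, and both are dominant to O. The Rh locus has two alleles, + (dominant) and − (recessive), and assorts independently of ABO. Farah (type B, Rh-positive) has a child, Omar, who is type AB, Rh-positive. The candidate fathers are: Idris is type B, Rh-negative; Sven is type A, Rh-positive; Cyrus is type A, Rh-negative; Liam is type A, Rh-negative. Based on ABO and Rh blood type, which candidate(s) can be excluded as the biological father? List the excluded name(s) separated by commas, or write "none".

A candidate is excluded only if no genotype consistent with his phenotype could produce a type AB, Rh-positive child with a type B, Rh-positive mother.
Idris (type B, Rh-): no genotype consistent with that phenotype can produce a type-AB Rh+ child with a type-B mother.

Idris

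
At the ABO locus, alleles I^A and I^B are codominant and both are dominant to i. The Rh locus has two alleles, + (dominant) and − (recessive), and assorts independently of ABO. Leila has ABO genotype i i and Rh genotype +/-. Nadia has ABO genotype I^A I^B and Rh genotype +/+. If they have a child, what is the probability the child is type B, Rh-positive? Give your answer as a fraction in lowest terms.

1/2

ABO cross i i × I^A I^B → offspring phenotypes: 1/2 A, 1/2 B.
Rh cross +/- × +/+ → 1 Rh+.
Independent loci: P(type B, Rh-positive) = 1/2 × 1 = 1/2.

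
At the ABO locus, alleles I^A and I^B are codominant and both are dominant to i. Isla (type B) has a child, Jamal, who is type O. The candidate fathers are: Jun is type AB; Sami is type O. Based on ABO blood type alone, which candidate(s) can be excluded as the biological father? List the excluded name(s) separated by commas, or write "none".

A candidate is excluded only if no genotype consistent with his phenotype could produce a type O child with a type B mother.
Jun (type AB): no genotype consistent with that phenotype can produce a type-O child with a type-B mother.

Jun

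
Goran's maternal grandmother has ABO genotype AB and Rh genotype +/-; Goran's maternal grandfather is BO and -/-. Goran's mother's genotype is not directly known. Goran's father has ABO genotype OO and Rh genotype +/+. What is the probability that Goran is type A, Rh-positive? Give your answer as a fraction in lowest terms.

1/4

Goran's mother's ABO genotype from AB × BO: 1/4 AB, 1/4 AO, 1/4 BB, 1/4 BO.
Crossing each possibility with the father OO and summing P(type A): 1/4·1/2 + 1/4·1/2 + 1/4·0 + 1/4·0 = 1/4.
Similarly for Rh via the mother's Rh distribution: P(Rh+) = 1.
Independent loci: 1/4 × 1 = 1/4.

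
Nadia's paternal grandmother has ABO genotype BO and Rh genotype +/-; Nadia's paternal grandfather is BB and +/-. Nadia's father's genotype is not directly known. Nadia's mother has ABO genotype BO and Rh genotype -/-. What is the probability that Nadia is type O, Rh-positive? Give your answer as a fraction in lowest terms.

1/16

Nadia's father's ABO genotype from BO × BB: 1/2 BB, 1/2 BO.
Crossing each possibility with the mother BO and summing P(type O): 1/2·0 + 1/2·1/4 = 1/8.
Similarly for Rh via the father's Rh distribution: P(Rh+) = 1/2.
Independent loci: 1/8 × 1/2 = 1/16.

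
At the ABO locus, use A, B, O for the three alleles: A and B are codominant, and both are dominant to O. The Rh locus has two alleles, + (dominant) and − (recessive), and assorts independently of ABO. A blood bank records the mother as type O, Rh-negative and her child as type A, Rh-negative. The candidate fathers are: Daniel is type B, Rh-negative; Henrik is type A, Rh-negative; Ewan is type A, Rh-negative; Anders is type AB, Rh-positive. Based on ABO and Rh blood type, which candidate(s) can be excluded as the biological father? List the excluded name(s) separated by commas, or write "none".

A candidate is excluded only if no genotype consistent with his phenotype could produce a type A, Rh-negative child with a type O, Rh-negative mother.
Daniel (type B, Rh-): no genotype consistent with that phenotype can produce a type-A Rh- child with a type-O mother.

Daniel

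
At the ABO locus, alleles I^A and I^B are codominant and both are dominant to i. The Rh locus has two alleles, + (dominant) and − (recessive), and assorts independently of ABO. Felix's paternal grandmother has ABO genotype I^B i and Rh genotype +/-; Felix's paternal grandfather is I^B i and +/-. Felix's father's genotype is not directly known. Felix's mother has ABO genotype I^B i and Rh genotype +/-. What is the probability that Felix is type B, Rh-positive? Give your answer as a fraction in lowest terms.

Felix's father's ABO genotype from I^B i × I^B i: 1/4 I^B I^B, 1/2 I^B i, 1/4 i i.
Crossing each possibility with the mother I^B i and summing P(type B): 1/4·1 + 1/2·3/4 + 1/4·1/2 = 3/4.
Similarly for Rh via the father's Rh distribution: P(Rh+) = 3/4.
Independent loci: 3/4 × 3/4 = 9/16.

9/16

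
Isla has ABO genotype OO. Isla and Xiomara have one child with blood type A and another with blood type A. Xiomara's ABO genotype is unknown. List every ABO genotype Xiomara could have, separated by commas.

For each candidate genotype of Xiomara, check whether crossing it with OO can produce every observed child phenotype.
  AA → possible child types {A} ✓
  AB → possible child types {A, B} ✓
  AO → possible child types {O, A} ✓
  BB → possible child types {B} ✗
  BO → possible child types {O, B} ✗
  OO → possible child types {O} ✗

AA, AB, AO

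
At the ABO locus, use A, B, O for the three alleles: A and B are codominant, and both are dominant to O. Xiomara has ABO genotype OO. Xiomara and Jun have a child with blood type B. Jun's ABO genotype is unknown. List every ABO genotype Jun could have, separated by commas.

AB, BB, BO

For each candidate genotype of Jun, check whether crossing it with OO can produce every observed child phenotype.
  AA → possible child types {A} ✗
  AB → possible child types {A, B} ✓
  AO → possible child types {O, A} ✗
  BB → possible child types {B} ✓
  BO → possible child types {O, B} ✓
  OO → possible child types {O} ✗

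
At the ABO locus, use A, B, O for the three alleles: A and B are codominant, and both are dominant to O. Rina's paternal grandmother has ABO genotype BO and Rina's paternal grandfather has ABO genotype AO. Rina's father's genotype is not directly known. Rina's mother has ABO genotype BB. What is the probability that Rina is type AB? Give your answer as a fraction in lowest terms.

1/4

Rina's father's ABO genotype from BO × AO: 1/4 AB, 1/4 AO, 1/4 BO, 1/4 OO.
Crossing each possibility with the mother BB and summing P(type AB): 1/4·1/2 + 1/4·1/2 + 1/4·0 + 1/4·0 = 1/4.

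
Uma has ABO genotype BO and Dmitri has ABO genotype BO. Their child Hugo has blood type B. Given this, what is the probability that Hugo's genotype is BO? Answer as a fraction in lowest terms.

2/3

Cross BO × BO → 1/4 BB, 1/2 BO, 1/4 OO.
Type-B genotypes among offspring: BB (1/4), BO (1/2); total 3/4.
P(BO | type B) = (1/2) / (3/4) = 2/3.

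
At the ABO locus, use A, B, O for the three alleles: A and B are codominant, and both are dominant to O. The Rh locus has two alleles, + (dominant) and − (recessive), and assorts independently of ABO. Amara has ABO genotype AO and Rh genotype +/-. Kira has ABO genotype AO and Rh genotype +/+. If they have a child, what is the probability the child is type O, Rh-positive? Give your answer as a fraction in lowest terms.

ABO cross AO × AO → offspring phenotypes: 1/4 O, 3/4 A.
Rh cross +/- × +/+ → 1 Rh+.
Independent loci: P(type O, Rh-positive) = 1/4 × 1 = 1/4.

1/4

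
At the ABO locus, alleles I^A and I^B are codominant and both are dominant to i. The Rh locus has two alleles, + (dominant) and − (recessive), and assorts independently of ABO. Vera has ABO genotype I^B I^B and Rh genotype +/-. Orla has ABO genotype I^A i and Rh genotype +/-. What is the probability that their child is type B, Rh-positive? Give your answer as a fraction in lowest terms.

3/8

ABO cross I^B I^B × I^A i → offspring phenotypes: 1/2 B, 1/2 AB.
Rh cross +/- × +/- → 3/4 Rh+, 1/4 Rh-.
Independent loci: P(type B, Rh-positive) = 1/2 × 3/4 = 3/8.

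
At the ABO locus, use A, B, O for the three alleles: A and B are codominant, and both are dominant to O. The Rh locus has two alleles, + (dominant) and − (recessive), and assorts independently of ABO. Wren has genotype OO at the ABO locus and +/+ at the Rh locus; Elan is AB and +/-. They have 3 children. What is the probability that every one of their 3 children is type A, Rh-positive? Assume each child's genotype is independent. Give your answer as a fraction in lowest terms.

1/8

ABO cross OO × AB → 1/2 A, 1/2 B.
Rh cross +/+ × +/- → 1 Rh+; so P(type A, Rh-positive) = 1/2 × 1 = 1/2 per child.
All 3 independent: (1/2)^3 = 1/8.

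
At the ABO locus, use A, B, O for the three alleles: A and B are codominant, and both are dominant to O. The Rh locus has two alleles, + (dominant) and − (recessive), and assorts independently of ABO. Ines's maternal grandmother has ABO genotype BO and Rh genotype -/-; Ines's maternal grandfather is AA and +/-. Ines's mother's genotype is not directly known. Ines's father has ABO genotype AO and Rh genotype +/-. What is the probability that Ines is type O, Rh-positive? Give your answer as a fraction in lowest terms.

Ines's mother's ABO genotype from BO × AA: 1/2 AB, 1/2 AO.
Crossing each possibility with the father AO and summing P(type O): 1/2·0 + 1/2·1/4 = 1/8.
Similarly for Rh via the mother's Rh distribution: P(Rh+) = 5/8.
Independent loci: 1/8 × 5/8 = 5/64.

5/64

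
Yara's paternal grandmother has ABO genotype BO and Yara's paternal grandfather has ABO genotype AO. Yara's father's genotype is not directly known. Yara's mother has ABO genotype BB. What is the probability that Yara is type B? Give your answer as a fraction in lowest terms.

3/4

Yara's father's ABO genotype from BO × AO: 1/4 AB, 1/4 AO, 1/4 BO, 1/4 OO.
Crossing each possibility with the mother BB and summing P(type B): 1/4·1/2 + 1/4·1/2 + 1/4·1 + 1/4·1 = 3/4.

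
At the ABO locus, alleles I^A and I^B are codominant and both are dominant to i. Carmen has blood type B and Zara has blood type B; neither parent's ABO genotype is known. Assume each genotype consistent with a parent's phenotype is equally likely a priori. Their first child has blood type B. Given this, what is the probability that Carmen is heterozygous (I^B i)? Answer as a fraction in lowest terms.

Possible genotypes: Carmen ∈ {I^B I^B, I^B i}; Zara ∈ {I^B I^B, I^B i}.
Weight each parental genotype pair by prior × P(type-B child):
  I^B I^B × I^B I^B: posterior weight 4/15.
  I^B I^B × I^B i: posterior weight 4/15.
  I^B i × I^B I^B: posterior weight 4/15.
  I^B i × I^B i: posterior weight 1/5.
Sum the posterior weight over pairs where Carmen is I^B i: 7/15.

7/15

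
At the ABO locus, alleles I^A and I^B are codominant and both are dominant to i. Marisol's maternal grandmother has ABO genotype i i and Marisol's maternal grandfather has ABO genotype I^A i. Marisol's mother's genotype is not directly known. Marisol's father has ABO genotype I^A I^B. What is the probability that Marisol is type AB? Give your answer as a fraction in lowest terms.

1/8

Marisol's mother's ABO genotype from i i × I^A i: 1/2 I^A i, 1/2 i i.
Crossing each possibility with the father I^A I^B and summing P(type AB): 1/2·1/4 + 1/2·0 = 1/8.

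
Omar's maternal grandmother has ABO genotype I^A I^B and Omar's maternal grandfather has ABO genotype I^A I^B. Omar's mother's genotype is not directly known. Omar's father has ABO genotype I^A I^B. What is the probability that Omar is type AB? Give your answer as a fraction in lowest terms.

Omar's mother's ABO genotype from I^A I^B × I^A I^B: 1/4 I^A I^A, 1/2 I^A I^B, 1/4 I^B I^B.
Crossing each possibility with the father I^A I^B and summing P(type AB): 1/4·1/2 + 1/2·1/2 + 1/4·1/2 = 1/2.

1/2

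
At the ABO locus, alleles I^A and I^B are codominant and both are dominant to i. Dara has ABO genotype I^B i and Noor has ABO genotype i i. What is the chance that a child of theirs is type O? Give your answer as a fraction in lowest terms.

ABO cross I^B i × i i → offspring phenotypes: 1/2 O, 1/2 B.
So P(type O) = 1/2.

1/2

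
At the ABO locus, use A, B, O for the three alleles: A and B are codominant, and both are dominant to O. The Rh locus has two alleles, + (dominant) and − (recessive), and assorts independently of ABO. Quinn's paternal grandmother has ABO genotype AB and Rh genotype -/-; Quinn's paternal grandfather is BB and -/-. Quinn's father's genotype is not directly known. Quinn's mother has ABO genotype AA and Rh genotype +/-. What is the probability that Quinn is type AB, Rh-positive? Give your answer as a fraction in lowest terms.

3/8

Quinn's father's ABO genotype from AB × BB: 1/2 AB, 1/2 BB.
Crossing each possibility with the mother AA and summing P(type AB): 1/2·1/2 + 1/2·1 = 3/4.
Similarly for Rh via the father's Rh distribution: P(Rh+) = 1/2.
Independent loci: 3/4 × 1/2 = 3/8.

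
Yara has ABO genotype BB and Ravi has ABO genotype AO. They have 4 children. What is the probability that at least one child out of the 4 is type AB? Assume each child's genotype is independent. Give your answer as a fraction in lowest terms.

15/16

ABO cross BB × AO → 1/2 B, 1/2 AB.
So P(type AB) = 1/2 per child.
P(none) = (1/2)^4 = 1/16; P(at least one) = 1 − 1/16 = 15/16.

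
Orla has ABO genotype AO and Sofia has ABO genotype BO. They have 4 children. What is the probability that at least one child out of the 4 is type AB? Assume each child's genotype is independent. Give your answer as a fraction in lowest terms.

175/256

ABO cross AO × BO → 1/4 O, 1/4 A, 1/4 B, 1/4 AB.
So P(type AB) = 1/4 per child.
P(none) = (3/4)^4 = 81/256; P(at least one) = 1 − 81/256 = 175/256.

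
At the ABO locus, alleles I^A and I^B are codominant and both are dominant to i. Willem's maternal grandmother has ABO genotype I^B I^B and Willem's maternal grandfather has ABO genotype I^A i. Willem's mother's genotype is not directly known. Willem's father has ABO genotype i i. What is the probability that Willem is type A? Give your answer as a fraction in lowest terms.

1/4

Willem's mother's ABO genotype from I^B I^B × I^A i: 1/2 I^A I^B, 1/2 I^B i.
Crossing each possibility with the father i i and summing P(type A): 1/2·1/2 + 1/2·0 = 1/4.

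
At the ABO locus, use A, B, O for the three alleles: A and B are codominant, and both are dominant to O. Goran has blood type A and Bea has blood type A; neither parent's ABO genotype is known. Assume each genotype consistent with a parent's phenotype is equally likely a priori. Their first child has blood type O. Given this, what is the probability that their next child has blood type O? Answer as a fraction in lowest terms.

Possible genotypes: Goran ∈ {AA, AO}; Bea ∈ {AA, AO}.
Weight each parental genotype pair by prior × P(type-O child):
  AO × AO: posterior weight 1; P(next child type O) = 1/4.
Weighted sum = 1/4.

1/4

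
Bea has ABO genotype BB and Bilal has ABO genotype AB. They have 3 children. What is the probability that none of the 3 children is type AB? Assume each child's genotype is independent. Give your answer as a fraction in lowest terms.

1/8

ABO cross BB × AB → 1/2 B, 1/2 AB.
So P(type AB) = 1/2 per child.
P(not type AB) = 1/2 for one child; (1/2)^3 = 1/8.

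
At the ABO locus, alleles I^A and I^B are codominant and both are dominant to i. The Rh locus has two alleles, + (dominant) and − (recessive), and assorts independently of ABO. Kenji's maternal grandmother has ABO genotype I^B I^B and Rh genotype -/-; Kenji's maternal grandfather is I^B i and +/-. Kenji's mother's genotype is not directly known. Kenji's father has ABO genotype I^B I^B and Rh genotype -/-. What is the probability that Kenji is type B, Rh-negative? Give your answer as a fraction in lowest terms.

Kenji's mother's ABO genotype from I^B I^B × I^B i: 1/2 I^B I^B, 1/2 I^B i.
Crossing each possibility with the father I^B I^B and summing P(type B): 1/2·1 + 1/2·1 = 1.
Similarly for Rh via the mother's Rh distribution: P(Rh-) = 3/4.
Independent loci: 1 × 3/4 = 3/4.

3/4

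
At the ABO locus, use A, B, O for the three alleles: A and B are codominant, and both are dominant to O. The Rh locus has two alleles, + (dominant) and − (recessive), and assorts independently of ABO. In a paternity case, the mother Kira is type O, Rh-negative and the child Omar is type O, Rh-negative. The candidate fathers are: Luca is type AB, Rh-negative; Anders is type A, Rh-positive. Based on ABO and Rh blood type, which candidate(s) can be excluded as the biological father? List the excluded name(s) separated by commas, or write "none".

A candidate is excluded only if no genotype consistent with his phenotype could produce a type O, Rh-negative child with a type O, Rh-negative mother.
Luca (type AB, Rh-): no genotype consistent with that phenotype can produce a type-O Rh- child with a type-O mother.

Luca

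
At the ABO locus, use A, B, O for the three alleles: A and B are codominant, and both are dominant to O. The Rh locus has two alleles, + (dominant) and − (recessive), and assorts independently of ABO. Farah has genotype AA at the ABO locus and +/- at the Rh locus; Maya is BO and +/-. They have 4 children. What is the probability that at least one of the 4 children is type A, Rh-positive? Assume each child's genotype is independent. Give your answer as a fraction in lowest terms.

ABO cross AA × BO → 1/2 A, 1/2 AB.
Rh cross +/- × +/- → 3/4 Rh+, 1/4 Rh-; so P(type A, Rh-positive) = 1/2 × 3/4 = 3/8 per child.
P(none) = (5/8)^4 = 625/4096; P(at least one) = 1 − 625/4096 = 3471/4096.

3471/4096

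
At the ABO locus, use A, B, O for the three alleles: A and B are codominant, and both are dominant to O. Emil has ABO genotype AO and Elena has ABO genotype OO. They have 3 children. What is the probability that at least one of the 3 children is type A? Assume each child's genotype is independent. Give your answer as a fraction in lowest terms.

ABO cross AO × OO → 1/2 O, 1/2 A.
So P(type A) = 1/2 per child.
P(none) = (1/2)^3 = 1/8; P(at least one) = 1 − 1/8 = 7/8.

7/8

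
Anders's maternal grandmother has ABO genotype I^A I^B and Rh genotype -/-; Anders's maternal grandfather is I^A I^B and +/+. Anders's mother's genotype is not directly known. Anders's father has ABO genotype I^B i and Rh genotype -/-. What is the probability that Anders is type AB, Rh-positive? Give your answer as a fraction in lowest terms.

Anders's mother's ABO genotype from I^A I^B × I^A I^B: 1/4 I^A I^A, 1/2 I^A I^B, 1/4 I^B I^B.
Crossing each possibility with the father I^B i and summing P(type AB): 1/4·1/2 + 1/2·1/4 + 1/4·0 = 1/4.
Similarly for Rh via the mother's Rh distribution: P(Rh+) = 1/2.
Independent loci: 1/4 × 1/2 = 1/8.

1/8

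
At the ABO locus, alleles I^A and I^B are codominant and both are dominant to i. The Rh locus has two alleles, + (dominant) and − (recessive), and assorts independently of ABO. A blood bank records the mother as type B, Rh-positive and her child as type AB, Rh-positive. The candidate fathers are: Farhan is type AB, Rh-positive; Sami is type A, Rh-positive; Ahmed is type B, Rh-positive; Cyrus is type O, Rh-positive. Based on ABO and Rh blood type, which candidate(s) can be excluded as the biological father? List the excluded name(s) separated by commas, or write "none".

A candidate is excluded only if no genotype consistent with his phenotype could produce a type AB, Rh-positive child with a type B, Rh-positive mother.
Ahmed (type B, Rh+): no genotype consistent with that phenotype can produce a type-AB Rh+ child with a type-B mother.
Cyrus (type O, Rh+): no genotype consistent with that phenotype can produce a type-AB Rh+ child with a type-B mother.

Ahmed, Cyrus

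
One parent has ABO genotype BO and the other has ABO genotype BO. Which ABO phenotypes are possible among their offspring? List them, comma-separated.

Gametes from BO × BO give offspring ABO genotypes BB, BO, OO, i.e. phenotypes O, B.

O, B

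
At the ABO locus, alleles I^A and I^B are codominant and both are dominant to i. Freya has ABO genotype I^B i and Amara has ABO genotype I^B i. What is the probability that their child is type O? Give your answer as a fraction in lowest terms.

ABO cross I^B i × I^B i → offspring phenotypes: 1/4 O, 3/4 B.
So P(type O) = 1/4.

1/4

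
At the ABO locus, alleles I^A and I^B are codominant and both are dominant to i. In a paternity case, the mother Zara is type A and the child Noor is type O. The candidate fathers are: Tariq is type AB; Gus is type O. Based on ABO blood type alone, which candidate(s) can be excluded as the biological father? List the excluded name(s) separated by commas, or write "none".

A candidate is excluded only if no genotype consistent with his phenotype could produce a type O child with a type A mother.
Tariq (type AB): no genotype consistent with that phenotype can produce a type-O child with a type-A mother.

Tariq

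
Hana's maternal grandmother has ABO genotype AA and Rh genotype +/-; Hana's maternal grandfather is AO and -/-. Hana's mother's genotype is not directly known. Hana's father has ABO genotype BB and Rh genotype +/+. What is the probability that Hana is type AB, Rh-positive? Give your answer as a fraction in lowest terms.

3/4

Hana's mother's ABO genotype from AA × AO: 1/2 AA, 1/2 AO.
Crossing each possibility with the father BB and summing P(type AB): 1/2·1 + 1/2·1/2 = 3/4.
Similarly for Rh via the mother's Rh distribution: P(Rh+) = 1.
Independent loci: 3/4 × 1 = 3/4.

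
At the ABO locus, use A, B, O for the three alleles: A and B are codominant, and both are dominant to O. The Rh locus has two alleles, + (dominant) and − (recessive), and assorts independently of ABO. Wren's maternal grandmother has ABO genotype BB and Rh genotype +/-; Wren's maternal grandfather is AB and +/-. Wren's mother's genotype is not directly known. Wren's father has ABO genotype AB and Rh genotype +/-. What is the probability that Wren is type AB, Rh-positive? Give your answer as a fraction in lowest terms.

3/8

Wren's mother's ABO genotype from BB × AB: 1/2 AB, 1/2 BB.
Crossing each possibility with the father AB and summing P(type AB): 1/2·1/2 + 1/2·1/2 = 1/2.
Similarly for Rh via the mother's Rh distribution: P(Rh+) = 3/4.
Independent loci: 1/2 × 3/4 = 3/8.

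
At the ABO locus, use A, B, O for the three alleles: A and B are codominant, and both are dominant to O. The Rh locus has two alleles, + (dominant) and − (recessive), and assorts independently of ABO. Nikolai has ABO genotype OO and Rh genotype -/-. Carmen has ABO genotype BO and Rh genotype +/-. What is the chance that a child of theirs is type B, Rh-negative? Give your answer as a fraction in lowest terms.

1/4

ABO cross OO × BO → offspring phenotypes: 1/2 O, 1/2 B.
Rh cross -/- × +/- → 1/2 Rh+, 1/2 Rh-.
Independent loci: P(type B, Rh-negative) = 1/2 × 1/2 = 1/4.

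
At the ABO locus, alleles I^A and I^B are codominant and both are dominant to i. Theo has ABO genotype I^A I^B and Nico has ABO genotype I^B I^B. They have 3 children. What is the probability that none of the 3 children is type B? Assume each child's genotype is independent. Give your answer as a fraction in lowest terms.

ABO cross I^A I^B × I^B I^B → 1/2 B, 1/2 AB.
So P(type B) = 1/2 per child.
P(not type B) = 1/2 for one child; (1/2)^3 = 1/8.

1/8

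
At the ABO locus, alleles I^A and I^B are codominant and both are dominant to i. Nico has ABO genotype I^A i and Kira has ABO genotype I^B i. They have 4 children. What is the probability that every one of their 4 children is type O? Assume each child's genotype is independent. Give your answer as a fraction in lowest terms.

ABO cross I^A i × I^B i → 1/4 O, 1/4 A, 1/4 B, 1/4 AB.
So P(type O) = 1/4 per child.
All 4 independent: (1/4)^4 = 1/256.

1/256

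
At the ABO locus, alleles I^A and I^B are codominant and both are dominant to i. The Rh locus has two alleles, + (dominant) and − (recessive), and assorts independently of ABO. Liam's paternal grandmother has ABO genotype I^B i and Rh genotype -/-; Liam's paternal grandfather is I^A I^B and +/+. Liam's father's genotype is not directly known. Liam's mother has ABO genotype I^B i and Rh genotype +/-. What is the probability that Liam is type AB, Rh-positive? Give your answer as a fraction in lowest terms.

Liam's father's ABO genotype from I^B i × I^A I^B: 1/4 I^A I^B, 1/4 I^A i, 1/4 I^B I^B, 1/4 I^B i.
Crossing each possibility with the mother I^B i and summing P(type AB): 1/4·1/4 + 1/4·1/4 + 1/4·0 + 1/4·0 = 1/8.
Similarly for Rh via the father's Rh distribution: P(Rh+) = 3/4.
Independent loci: 1/8 × 3/4 = 3/32.

3/32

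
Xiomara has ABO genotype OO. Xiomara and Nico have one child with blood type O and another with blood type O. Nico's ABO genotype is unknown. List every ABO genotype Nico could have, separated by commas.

AO, BO, OO

For each candidate genotype of Nico, check whether crossing it with OO can produce every observed child phenotype.
  AA → possible child types {A} ✗
  AB → possible child types {A, B} ✗
  AO → possible child types {O, A} ✓
  BB → possible child types {B} ✗
  BO → possible child types {O, B} ✓
  OO → possible child types {O} ✓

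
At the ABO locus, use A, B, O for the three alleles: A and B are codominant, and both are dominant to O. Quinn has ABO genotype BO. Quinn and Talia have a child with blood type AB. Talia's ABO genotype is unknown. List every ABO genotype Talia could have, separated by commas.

AA, AB, AO

For each candidate genotype of Talia, check whether crossing it with BO can produce every observed child phenotype.
  AA → possible child types {A, AB} ✓
  AB → possible child types {A, B, AB} ✓
  AO → possible child types {O, A, B, AB} ✓
  BB → possible child types {B} ✗
  BO → possible child types {O, B} ✗
  OO → possible child types {O, B} ✗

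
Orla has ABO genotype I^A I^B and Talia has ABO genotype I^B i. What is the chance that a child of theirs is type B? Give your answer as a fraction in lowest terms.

ABO cross I^A I^B × I^B i → offspring phenotypes: 1/4 A, 1/2 B, 1/4 AB.
So P(type B) = 1/2.

1/2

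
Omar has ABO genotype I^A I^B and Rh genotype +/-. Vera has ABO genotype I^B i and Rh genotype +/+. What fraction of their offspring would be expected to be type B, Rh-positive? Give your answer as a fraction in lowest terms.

ABO cross I^A I^B × I^B i → offspring phenotypes: 1/4 A, 1/2 B, 1/4 AB.
Rh cross +/- × +/+ → 1 Rh+.
Independent loci: P(type B, Rh-positive) = 1/2 × 1 = 1/2.

1/2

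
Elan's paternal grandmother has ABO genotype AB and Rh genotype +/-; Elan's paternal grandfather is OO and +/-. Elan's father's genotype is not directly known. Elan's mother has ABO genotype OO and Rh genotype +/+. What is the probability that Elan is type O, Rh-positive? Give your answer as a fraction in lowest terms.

1/2

Elan's father's ABO genotype from AB × OO: 1/2 AO, 1/2 BO.
Crossing each possibility with the mother OO and summing P(type O): 1/2·1/2 + 1/2·1/2 = 1/2.
Similarly for Rh via the father's Rh distribution: P(Rh+) = 1.
Independent loci: 1/2 × 1 = 1/2.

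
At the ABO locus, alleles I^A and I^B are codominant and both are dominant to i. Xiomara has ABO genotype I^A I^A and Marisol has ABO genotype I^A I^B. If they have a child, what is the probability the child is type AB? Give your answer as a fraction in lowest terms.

1/2

ABO cross I^A I^A × I^A I^B → offspring phenotypes: 1/2 A, 1/2 AB.
So P(type AB) = 1/2.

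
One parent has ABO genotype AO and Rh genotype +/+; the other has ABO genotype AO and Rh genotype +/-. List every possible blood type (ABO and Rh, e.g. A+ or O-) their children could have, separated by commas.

Gametes from AO × AO give offspring ABO genotypes AA, AO, OO, i.e. phenotypes O, A.
Rh cross +/+ × +/- → phenotypes Rh+.
Combining independently: O+, A+.

O+, A+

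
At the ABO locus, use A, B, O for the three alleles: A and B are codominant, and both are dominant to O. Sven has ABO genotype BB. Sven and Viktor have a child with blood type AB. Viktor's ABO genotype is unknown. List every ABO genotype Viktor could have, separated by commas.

AA, AB, AO

For each candidate genotype of Viktor, check whether crossing it with BB can produce every observed child phenotype.
  AA → possible child types {AB} ✓
  AB → possible child types {B, AB} ✓
  AO → possible child types {B, AB} ✓
  BB → possible child types {B} ✗
  BO → possible child types {B} ✗
  OO → possible child types {B} ✗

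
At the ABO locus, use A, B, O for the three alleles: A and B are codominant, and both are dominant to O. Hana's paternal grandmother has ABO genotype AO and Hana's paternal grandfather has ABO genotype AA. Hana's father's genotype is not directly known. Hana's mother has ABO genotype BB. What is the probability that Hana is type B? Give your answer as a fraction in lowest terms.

Hana's father's ABO genotype from AO × AA: 1/2 AA, 1/2 AO.
Crossing each possibility with the mother BB and summing P(type B): 1/2·0 + 1/2·1/2 = 1/4.

1/4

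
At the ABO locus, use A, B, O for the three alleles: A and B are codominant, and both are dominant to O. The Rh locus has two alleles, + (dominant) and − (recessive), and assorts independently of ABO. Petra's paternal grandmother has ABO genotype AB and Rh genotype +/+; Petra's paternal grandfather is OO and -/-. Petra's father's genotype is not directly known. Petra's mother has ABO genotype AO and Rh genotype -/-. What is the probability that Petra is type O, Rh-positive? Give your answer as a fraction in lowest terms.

Petra's father's ABO genotype from AB × OO: 1/2 AO, 1/2 BO.
Crossing each possibility with the mother AO and summing P(type O): 1/2·1/4 + 1/2·1/4 = 1/4.
Similarly for Rh via the father's Rh distribution: P(Rh+) = 1/2.
Independent loci: 1/4 × 1/2 = 1/8.

1/8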